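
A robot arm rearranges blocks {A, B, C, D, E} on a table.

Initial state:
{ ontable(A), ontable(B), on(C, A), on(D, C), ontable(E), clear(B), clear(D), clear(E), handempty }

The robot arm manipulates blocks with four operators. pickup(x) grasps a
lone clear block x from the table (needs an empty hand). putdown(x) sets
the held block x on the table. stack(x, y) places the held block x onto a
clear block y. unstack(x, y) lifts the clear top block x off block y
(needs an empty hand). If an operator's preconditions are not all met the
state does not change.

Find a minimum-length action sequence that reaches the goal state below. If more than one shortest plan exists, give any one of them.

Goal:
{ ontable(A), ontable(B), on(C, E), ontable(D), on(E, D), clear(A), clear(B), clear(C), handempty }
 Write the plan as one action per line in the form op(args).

unstack(D, C)
putdown(D)
pickup(E)
stack(E, D)
unstack(C, A)
stack(C, E)

step 1 (unstack(D, C)): towers=[A/C; B; E] holding=D
step 2 (putdown(D)): towers=[A/C; B; D; E] holding=-
step 3 (pickup(E)): towers=[A/C; B; D] holding=E
step 4 (stack(E, D)): towers=[A/C; B; D/E] holding=-
step 5 (unstack(C, A)): towers=[A; B; D/E] holding=C
step 6 (stack(C, E)): towers=[A; B; D/E/C] holding=-
goal check: towers=[A; B; D/E/C] holding=- — reached (length 6, optimal by BFS)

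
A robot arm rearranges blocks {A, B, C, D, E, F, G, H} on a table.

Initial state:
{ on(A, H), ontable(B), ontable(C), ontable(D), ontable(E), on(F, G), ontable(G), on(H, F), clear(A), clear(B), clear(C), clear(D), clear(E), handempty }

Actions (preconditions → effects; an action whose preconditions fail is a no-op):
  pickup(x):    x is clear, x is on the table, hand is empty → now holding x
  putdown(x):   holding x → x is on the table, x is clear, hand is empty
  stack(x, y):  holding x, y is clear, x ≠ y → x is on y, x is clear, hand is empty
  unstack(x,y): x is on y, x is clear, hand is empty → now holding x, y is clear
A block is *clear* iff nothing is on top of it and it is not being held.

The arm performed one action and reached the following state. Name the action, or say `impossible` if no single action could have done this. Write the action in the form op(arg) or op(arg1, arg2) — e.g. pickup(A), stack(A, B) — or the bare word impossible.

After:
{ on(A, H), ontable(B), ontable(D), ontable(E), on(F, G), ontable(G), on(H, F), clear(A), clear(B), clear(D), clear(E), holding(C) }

pickup(C)

target: towers=[B; D; E; G/F/H/A] holding=C
     unstack(A, H) → towers=[B; C; D; E; G/F/H] holding=A
         pickup(E) → towers=[B; C; D; G/F/H/A] holding=E
         pickup(B) → towers=[C; D; E; G/F/H/A] holding=B
         pickup(D) → towers=[B; C; E; G/F/H/A] holding=D
         pickup(C) → towers=[B; D; E; G/F/H/A] holding=C  ← match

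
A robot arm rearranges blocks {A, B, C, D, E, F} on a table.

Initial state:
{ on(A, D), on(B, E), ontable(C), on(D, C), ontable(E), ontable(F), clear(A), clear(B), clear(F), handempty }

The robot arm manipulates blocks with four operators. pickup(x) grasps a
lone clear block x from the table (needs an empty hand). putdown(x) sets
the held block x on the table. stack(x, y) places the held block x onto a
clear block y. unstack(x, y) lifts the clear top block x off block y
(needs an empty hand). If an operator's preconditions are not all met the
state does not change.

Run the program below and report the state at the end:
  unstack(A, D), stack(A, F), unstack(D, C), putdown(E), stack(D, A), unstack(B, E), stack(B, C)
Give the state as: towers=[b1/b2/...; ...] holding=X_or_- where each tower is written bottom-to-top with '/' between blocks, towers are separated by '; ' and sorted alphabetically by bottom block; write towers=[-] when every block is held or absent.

step 1 (unstack(A, D)): towers=[C/D; E/B; F] holding=A
step 2 (stack(A, F)): towers=[C/D; E/B; F/A] holding=-
step 3 (unstack(D, C)): towers=[C; E/B; F/A] holding=D
step 4 (putdown(E)) [no-op]: towers=[C; E/B; F/A] holding=D
step 5 (stack(D, A)): towers=[C; E/B; F/A/D] holding=-
step 6 (unstack(B, E)): towers=[C; E; F/A/D] holding=B
step 7 (stack(B, C)): towers=[C/B; E; F/A/D] holding=-

towers=[C/B; E; F/A/D] holding=-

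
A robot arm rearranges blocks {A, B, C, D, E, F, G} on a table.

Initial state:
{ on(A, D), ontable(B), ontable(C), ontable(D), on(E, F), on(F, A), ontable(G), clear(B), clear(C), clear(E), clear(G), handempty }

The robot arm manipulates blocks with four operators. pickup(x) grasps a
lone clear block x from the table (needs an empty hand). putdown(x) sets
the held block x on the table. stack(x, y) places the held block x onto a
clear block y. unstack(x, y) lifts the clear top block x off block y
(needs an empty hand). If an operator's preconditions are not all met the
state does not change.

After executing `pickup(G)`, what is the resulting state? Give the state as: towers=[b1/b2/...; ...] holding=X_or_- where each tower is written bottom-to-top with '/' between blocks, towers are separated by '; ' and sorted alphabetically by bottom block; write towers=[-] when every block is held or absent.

before: towers=[B; C; D/A/F/E; G] holding=-
pre[pickup(G)]: clear(G) ✓, ontable(G) ✓, handempty ✓
all met → apply pickup(G)
after:  towers=[B; C; D/A/F/E] holding=G

towers=[B; C; D/A/F/E] holding=G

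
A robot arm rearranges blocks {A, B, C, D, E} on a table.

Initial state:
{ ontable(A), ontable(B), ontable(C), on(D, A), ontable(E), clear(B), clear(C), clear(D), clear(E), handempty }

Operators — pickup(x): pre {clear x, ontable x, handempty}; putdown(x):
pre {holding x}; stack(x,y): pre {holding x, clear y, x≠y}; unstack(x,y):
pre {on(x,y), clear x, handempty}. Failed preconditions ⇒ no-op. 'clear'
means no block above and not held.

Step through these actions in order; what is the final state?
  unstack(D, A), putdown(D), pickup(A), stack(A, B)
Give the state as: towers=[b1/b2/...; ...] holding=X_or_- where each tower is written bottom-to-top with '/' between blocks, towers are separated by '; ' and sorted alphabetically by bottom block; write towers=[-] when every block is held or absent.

towers=[B/A; C; D; E] holding=-

step 1 (unstack(D, A)): towers=[A; B; C; E] holding=D
step 2 (putdown(D)): towers=[A; B; C; D; E] holding=-
step 3 (pickup(A)): towers=[B; C; D; E] holding=A
step 4 (stack(A, B)): towers=[B/A; C; D; E] holding=-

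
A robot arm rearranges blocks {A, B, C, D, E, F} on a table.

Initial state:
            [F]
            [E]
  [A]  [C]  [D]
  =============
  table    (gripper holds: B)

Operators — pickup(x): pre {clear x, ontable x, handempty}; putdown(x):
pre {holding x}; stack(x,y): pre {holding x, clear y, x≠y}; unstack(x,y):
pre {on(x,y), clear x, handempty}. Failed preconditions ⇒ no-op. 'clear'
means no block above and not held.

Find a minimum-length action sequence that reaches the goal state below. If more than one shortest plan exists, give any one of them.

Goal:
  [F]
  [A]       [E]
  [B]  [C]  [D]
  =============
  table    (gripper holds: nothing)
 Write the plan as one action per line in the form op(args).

putdown(B)
pickup(A)
stack(A, B)
unstack(F, E)
stack(F, A)

step 1 (putdown(B)): towers=[A; B; C; D/E/F] holding=-
step 2 (pickup(A)): towers=[B; C; D/E/F] holding=A
step 3 (stack(A, B)): towers=[B/A; C; D/E/F] holding=-
step 4 (unstack(F, E)): towers=[B/A; C; D/E] holding=F
step 5 (stack(F, A)): towers=[B/A/F; C; D/E] holding=-
goal check: towers=[B/A/F; C; D/E] holding=- — reached (length 5, optimal by BFS)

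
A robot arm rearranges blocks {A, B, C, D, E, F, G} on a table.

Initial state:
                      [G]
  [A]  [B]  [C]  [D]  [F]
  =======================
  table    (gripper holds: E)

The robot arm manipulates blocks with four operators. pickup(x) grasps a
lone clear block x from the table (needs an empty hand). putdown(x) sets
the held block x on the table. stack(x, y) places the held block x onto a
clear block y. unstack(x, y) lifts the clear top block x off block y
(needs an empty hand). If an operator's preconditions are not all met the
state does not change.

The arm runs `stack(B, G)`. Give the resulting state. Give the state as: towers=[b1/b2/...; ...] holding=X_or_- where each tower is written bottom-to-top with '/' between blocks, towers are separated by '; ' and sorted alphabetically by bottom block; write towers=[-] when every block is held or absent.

before: towers=[A; B; C; D; F/G] holding=E
pre[stack(B, G)]: holding(B) fail, clear(G) ok, B≠G ok
holding(B) unmet → stack(B, G) is a no-op
after:  towers=[A; B; C; D; F/G] holding=E

towers=[A; B; C; D; F/G] holding=E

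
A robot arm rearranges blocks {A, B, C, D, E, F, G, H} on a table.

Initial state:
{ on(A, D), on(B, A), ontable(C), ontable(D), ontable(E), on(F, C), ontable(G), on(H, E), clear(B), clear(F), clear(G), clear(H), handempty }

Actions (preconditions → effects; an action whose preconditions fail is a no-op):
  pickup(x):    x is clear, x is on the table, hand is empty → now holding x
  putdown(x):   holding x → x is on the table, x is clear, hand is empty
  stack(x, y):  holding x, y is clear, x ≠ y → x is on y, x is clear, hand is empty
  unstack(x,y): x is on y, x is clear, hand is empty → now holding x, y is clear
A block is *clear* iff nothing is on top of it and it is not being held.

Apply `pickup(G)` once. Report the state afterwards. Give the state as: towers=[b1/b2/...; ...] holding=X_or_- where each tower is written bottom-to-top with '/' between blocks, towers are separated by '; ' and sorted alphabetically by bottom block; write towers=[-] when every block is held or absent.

towers=[C/F; D/A/B; E/H] holding=G

before: towers=[C/F; D/A/B; E/H; G] holding=-
pre[pickup(G)]: clear(G) ✓, ontable(G) ✓, handempty ✓
all met → apply pickup(G)
after:  towers=[C/F; D/A/B; E/H] holding=G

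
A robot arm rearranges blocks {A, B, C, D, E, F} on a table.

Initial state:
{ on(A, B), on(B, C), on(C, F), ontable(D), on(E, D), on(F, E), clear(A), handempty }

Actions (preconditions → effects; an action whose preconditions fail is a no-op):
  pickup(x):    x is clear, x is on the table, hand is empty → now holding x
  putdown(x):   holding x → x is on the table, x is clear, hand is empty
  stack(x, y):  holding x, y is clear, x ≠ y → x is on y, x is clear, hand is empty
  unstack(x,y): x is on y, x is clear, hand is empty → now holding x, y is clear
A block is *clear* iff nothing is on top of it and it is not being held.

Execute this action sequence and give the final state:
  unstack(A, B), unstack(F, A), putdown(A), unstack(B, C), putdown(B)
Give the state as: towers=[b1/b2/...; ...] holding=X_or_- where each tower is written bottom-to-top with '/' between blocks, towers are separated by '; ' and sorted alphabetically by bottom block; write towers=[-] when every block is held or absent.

towers=[A; B; D/E/F/C] holding=-

step 1 (unstack(A, B)): towers=[D/E/F/C/B] holding=A
step 2 (unstack(F, A)) [no-op]: towers=[D/E/F/C/B] holding=A
step 3 (putdown(A)): towers=[A; D/E/F/C/B] holding=-
step 4 (unstack(B, C)): towers=[A; D/E/F/C] holding=B
step 5 (putdown(B)): towers=[A; B; D/E/F/C] holding=-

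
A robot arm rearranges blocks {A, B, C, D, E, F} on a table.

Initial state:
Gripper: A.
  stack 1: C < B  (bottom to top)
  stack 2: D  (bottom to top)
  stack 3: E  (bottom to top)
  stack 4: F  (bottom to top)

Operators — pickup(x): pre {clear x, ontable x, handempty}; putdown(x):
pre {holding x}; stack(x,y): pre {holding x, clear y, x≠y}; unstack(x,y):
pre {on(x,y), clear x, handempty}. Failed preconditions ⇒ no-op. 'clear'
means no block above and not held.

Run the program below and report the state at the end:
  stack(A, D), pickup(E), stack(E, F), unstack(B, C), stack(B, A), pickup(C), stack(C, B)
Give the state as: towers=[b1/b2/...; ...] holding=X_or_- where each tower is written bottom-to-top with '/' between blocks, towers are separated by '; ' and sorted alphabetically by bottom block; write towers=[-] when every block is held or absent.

step 1 (stack(A, D)): towers=[C/B; D/A; E; F] holding=-
step 2 (pickup(E)): towers=[C/B; D/A; F] holding=E
step 3 (stack(E, F)): towers=[C/B; D/A; F/E] holding=-
step 4 (unstack(B, C)): towers=[C; D/A; F/E] holding=B
step 5 (stack(B, A)): towers=[C; D/A/B; F/E] holding=-
step 6 (pickup(C)): towers=[D/A/B; F/E] holding=C
step 7 (stack(C, B)): towers=[D/A/B/C; F/E] holding=-

towers=[D/A/B/C; F/E] holding=-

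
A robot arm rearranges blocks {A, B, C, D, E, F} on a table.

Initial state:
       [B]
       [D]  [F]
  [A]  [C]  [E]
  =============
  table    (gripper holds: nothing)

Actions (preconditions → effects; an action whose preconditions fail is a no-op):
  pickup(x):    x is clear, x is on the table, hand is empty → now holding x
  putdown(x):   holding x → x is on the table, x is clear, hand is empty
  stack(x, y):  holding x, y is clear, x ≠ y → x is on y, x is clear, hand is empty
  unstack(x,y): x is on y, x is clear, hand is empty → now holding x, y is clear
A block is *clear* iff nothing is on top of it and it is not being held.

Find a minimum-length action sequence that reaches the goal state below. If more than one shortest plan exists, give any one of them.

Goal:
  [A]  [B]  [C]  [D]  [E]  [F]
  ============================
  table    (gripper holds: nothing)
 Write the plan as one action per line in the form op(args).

unstack(B, D)
putdown(B)
unstack(F, E)
putdown(F)
unstack(D, C)
putdown(D)

step 1 (unstack(B, D)): towers=[A; C/D; E/F] holding=B
step 2 (putdown(B)): towers=[A; B; C/D; E/F] holding=-
step 3 (unstack(F, E)): towers=[A; B; C/D; E] holding=F
step 4 (putdown(F)): towers=[A; B; C/D; E; F] holding=-
step 5 (unstack(D, C)): towers=[A; B; C; E; F] holding=D
step 6 (putdown(D)): towers=[A; B; C; D; E; F] holding=-
goal check: towers=[A; B; C; D; E; F] holding=- — reached (length 6, optimal by BFS)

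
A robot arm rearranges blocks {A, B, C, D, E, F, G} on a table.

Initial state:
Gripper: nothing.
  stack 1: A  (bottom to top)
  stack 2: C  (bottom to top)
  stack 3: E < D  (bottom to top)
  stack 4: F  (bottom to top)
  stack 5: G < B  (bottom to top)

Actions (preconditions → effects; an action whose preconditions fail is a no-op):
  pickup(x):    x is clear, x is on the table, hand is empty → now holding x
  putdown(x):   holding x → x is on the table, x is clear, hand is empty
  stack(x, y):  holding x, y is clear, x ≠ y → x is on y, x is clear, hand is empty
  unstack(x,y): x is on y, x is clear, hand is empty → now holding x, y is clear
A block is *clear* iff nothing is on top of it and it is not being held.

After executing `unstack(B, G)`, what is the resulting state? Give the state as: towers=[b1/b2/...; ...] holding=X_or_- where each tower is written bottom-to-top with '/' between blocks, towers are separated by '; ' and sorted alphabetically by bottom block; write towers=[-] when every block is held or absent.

towers=[A; C; E/D; F; G] holding=B

before: towers=[A; C; E/D; F; G/B] holding=-
pre[unstack(B, G)]: on(B,G) yes, clear(B) yes, handempty yes
all met → apply unstack(B, G)
after:  towers=[A; C; E/D; F; G] holding=B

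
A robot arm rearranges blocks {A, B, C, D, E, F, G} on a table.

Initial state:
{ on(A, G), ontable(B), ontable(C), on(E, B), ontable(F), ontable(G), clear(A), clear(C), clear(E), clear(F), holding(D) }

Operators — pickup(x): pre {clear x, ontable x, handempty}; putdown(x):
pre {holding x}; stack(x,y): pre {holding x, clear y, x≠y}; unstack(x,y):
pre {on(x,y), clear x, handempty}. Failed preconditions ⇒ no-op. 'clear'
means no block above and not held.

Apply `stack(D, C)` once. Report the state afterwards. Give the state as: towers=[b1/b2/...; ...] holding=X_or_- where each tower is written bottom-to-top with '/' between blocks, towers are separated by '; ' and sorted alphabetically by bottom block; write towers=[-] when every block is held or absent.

before: towers=[B/E; C; F; G/A] holding=D
pre[stack(D, C)]: holding(D) ✓, clear(C) ✓, D≠C ✓
all met → apply stack(D, C)
after:  towers=[B/E; C/D; F; G/A] holding=-

towers=[B/E; C/D; F; G/A] holding=-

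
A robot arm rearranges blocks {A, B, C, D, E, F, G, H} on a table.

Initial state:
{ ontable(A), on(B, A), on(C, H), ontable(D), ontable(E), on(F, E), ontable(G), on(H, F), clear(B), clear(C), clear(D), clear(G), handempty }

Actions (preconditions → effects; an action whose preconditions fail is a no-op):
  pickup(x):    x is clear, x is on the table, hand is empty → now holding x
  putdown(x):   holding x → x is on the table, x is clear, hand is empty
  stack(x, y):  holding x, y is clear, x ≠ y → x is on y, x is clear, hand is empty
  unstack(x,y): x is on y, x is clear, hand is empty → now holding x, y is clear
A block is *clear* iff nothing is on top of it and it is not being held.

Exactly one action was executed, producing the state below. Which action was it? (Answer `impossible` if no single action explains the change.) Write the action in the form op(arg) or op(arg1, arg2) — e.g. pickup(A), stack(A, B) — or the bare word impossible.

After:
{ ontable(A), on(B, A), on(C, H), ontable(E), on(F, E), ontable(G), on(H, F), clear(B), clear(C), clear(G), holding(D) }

target: towers=[A/B; E/F/H/C; G] holding=D
         pickup(G) → towers=[A/B; D; E/F/H/C] holding=G
     unstack(B, A) → towers=[A; D; E/F/H/C; G] holding=B
         pickup(D) → towers=[A/B; E/F/H/C; G] holding=D  ← match
     unstack(C, H) → towers=[A/B; D; E/F/H; G] holding=C

pickup(D)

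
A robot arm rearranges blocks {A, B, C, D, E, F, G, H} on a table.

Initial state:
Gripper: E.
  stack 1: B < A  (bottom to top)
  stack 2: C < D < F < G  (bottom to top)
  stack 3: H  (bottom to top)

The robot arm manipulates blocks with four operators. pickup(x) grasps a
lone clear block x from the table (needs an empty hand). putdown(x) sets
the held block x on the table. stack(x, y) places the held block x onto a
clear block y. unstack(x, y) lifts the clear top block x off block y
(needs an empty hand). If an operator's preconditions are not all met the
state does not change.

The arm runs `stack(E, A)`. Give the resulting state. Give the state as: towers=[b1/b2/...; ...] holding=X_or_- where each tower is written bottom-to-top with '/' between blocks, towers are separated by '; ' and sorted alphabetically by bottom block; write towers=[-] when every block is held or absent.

towers=[B/A/E; C/D/F/G; H] holding=-

before: towers=[B/A; C/D/F/G; H] holding=E
pre[stack(E, A)]: holding(E) ✓, clear(A) ✓, E≠A ✓
all met → apply stack(E, A)
after:  towers=[B/A/E; C/D/F/G; H] holding=-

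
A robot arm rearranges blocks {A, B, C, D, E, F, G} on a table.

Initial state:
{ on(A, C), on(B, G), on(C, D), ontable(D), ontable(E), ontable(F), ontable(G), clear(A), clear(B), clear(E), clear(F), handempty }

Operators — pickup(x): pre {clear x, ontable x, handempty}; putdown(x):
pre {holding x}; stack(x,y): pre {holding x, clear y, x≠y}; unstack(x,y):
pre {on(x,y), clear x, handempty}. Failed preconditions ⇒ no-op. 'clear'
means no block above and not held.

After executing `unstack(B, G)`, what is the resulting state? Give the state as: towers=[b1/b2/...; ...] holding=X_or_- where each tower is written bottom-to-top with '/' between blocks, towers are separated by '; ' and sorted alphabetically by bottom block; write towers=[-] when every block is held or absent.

towers=[D/C/A; E; F; G] holding=B

before: towers=[D/C/A; E; F; G/B] holding=-
pre[unstack(B, G)]: on(B,G) yes, clear(B) yes, handempty yes
all met → apply unstack(B, G)
after:  towers=[D/C/A; E; F; G] holding=B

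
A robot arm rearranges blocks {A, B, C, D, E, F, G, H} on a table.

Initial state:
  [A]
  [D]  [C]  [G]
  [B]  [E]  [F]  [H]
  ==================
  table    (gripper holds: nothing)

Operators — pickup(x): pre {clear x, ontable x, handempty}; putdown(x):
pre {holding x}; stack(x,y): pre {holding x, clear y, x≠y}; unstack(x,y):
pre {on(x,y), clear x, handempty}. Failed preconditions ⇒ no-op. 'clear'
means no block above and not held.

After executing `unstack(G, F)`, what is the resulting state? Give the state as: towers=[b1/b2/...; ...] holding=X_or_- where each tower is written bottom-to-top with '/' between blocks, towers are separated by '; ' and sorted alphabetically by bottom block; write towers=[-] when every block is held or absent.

before: towers=[B/D/A; E/C; F/G; H] holding=-
pre[unstack(G, F)]: on(G,F) ok, clear(G) ok, handempty ok
all met → apply unstack(G, F)
after:  towers=[B/D/A; E/C; F; H] holding=G

towers=[B/D/A; E/C; F; H] holding=G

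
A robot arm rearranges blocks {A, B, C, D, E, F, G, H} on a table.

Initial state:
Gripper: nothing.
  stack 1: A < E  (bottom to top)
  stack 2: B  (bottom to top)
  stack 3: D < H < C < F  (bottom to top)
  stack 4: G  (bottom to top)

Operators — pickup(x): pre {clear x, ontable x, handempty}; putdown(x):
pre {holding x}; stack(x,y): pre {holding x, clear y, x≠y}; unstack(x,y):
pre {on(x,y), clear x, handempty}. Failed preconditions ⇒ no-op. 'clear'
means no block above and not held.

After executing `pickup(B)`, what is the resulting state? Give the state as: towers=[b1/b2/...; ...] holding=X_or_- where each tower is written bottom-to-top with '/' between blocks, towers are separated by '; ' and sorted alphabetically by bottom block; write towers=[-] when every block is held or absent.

towers=[A/E; D/H/C/F; G] holding=B

before: towers=[A/E; B; D/H/C/F; G] holding=-
pre[pickup(B)]: clear(B) ok, ontable(B) ok, handempty ok
all met → apply pickup(B)
after:  towers=[A/E; D/H/C/F; G] holding=B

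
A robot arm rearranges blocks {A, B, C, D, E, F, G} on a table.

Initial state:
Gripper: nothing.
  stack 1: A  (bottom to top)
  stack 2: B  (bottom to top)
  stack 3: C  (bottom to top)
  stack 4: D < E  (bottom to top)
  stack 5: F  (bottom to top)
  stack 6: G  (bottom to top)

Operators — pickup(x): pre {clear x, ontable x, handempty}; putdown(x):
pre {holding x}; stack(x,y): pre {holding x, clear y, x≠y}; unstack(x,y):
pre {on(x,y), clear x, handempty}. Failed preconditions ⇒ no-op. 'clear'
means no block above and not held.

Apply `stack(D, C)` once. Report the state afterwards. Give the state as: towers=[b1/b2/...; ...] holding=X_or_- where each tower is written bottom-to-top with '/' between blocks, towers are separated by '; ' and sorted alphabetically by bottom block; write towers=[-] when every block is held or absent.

before: towers=[A; B; C; D/E; F; G] holding=-
pre[stack(D, C)]: holding(D) ✗, clear(C) ✓, D≠C ✓
holding(D) unmet → stack(D, C) is a no-op
after:  towers=[A; B; C; D/E; F; G] holding=-

towers=[A; B; C; D/E; F; G] holding=-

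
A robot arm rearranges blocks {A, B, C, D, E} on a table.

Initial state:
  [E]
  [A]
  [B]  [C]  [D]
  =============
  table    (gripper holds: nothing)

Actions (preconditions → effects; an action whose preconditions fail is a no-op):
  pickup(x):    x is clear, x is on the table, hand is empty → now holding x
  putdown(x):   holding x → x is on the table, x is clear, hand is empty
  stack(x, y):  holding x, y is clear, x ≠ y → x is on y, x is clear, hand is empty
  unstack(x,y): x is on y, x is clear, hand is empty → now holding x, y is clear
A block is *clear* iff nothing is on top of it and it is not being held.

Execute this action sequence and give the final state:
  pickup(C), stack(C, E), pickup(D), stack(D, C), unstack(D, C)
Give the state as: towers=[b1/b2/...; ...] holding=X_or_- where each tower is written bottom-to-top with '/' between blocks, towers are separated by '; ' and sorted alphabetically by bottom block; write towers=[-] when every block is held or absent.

step 1 (pickup(C)): towers=[B/A/E; D] holding=C
step 2 (stack(C, E)): towers=[B/A/E/C; D] holding=-
step 3 (pickup(D)): towers=[B/A/E/C] holding=D
step 4 (stack(D, C)): towers=[B/A/E/C/D] holding=-
step 5 (unstack(D, C)): towers=[B/A/E/C] holding=D

towers=[B/A/E/C] holding=D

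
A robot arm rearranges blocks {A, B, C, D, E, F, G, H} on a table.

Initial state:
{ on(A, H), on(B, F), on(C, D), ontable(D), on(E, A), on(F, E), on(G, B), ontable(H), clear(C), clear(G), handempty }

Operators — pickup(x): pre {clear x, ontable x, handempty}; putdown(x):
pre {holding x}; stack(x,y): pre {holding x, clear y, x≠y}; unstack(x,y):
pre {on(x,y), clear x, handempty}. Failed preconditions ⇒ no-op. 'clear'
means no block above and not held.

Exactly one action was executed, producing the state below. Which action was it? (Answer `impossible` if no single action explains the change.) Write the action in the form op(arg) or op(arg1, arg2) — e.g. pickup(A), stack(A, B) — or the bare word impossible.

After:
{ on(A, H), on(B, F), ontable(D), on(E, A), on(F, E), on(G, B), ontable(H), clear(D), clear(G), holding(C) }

target: towers=[D; H/A/E/F/B/G] holding=C
     unstack(G, B) → towers=[D/C; H/A/E/F/B] holding=G
     unstack(C, D) → towers=[D; H/A/E/F/B/G] holding=C  ← match

unstack(C, D)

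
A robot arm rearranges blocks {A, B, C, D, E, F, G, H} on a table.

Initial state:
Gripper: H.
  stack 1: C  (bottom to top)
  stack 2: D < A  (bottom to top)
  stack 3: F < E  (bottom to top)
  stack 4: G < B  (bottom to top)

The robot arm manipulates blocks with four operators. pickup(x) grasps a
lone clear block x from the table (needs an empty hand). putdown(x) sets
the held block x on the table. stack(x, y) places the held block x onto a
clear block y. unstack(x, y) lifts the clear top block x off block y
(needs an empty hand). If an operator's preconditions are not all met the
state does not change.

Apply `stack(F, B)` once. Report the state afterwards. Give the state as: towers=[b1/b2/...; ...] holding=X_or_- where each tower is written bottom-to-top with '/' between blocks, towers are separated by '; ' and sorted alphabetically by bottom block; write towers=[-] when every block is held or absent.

before: towers=[C; D/A; F/E; G/B] holding=H
pre[stack(F, B)]: holding(F) ✗, clear(B) ✓, F≠B ✓
holding(F) unmet → stack(F, B) is a no-op
after:  towers=[C; D/A; F/E; G/B] holding=H

towers=[C; D/A; F/E; G/B] holding=H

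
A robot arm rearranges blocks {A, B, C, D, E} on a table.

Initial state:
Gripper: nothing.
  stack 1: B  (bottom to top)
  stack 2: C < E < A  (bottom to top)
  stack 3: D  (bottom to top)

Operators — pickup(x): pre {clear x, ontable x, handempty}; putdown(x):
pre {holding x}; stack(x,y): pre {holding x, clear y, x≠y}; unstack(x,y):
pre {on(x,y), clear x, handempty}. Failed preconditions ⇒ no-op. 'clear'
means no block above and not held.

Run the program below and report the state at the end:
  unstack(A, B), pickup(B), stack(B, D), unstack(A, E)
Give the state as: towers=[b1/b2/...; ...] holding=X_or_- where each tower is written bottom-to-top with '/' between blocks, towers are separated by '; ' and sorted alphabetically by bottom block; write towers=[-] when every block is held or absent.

step 1 (unstack(A, B)) [no-op]: towers=[B; C/E/A; D] holding=-
step 2 (pickup(B)): towers=[C/E/A; D] holding=B
step 3 (stack(B, D)): towers=[C/E/A; D/B] holding=-
step 4 (unstack(A, E)): towers=[C/E; D/B] holding=A

towers=[C/E; D/B] holding=A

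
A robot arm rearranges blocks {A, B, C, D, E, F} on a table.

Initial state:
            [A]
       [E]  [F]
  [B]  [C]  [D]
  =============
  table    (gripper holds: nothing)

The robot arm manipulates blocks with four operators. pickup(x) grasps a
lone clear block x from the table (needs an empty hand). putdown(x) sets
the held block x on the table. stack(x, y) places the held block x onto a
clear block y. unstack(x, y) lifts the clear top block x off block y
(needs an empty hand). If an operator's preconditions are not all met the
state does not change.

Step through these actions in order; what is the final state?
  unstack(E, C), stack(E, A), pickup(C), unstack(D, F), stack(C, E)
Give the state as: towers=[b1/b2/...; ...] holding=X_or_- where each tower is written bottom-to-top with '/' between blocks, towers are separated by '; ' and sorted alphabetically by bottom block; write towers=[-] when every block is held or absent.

step 1 (unstack(E, C)): towers=[B; C; D/F/A] holding=E
step 2 (stack(E, A)): towers=[B; C; D/F/A/E] holding=-
step 3 (pickup(C)): towers=[B; D/F/A/E] holding=C
step 4 (unstack(D, F)) [no-op]: towers=[B; D/F/A/E] holding=C
step 5 (stack(C, E)): towers=[B; D/F/A/E/C] holding=-

towers=[B; D/F/A/E/C] holding=-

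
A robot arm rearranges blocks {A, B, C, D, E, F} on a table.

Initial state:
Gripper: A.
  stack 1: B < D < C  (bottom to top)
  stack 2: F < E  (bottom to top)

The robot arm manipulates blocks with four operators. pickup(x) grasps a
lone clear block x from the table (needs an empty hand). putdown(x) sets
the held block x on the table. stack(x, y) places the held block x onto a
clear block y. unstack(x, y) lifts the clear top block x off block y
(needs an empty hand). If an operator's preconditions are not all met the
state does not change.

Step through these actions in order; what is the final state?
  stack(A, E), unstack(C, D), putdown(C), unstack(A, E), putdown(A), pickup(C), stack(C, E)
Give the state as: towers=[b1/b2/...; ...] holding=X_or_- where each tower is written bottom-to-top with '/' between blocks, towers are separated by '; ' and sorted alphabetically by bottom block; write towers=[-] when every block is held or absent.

towers=[A; B/D; F/E/C] holding=-

step 1 (stack(A, E)): towers=[B/D/C; F/E/A] holding=-
step 2 (unstack(C, D)): towers=[B/D; F/E/A] holding=C
step 3 (putdown(C)): towers=[B/D; C; F/E/A] holding=-
step 4 (unstack(A, E)): towers=[B/D; C; F/E] holding=A
step 5 (putdown(A)): towers=[A; B/D; C; F/E] holding=-
step 6 (pickup(C)): towers=[A; B/D; F/E] holding=C
step 7 (stack(C, E)): towers=[A; B/D; F/E/C] holding=-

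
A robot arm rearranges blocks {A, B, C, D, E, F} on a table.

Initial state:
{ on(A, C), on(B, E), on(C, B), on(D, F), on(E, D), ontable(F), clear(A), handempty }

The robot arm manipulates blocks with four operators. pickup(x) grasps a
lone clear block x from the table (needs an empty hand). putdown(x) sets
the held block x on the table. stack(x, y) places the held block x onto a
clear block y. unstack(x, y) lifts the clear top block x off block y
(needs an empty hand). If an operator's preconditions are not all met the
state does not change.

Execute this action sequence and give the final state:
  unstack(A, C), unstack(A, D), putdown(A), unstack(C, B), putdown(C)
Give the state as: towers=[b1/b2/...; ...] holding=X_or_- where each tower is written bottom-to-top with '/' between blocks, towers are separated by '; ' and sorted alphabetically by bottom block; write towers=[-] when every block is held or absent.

step 1 (unstack(A, C)): towers=[F/D/E/B/C] holding=A
step 2 (unstack(A, D)) [no-op]: towers=[F/D/E/B/C] holding=A
step 3 (putdown(A)): towers=[A; F/D/E/B/C] holding=-
step 4 (unstack(C, B)): towers=[A; F/D/E/B] holding=C
step 5 (putdown(C)): towers=[A; C; F/D/E/B] holding=-

towers=[A; C; F/D/E/B] holding=-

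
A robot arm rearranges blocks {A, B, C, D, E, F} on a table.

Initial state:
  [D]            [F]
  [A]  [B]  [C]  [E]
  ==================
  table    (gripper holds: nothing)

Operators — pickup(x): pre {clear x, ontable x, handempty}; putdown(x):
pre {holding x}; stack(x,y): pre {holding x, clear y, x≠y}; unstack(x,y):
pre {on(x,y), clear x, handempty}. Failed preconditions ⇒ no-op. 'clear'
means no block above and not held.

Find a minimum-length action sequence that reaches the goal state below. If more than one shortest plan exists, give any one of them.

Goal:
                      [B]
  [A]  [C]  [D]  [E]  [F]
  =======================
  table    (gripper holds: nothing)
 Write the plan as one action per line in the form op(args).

unstack(F, E)
putdown(F)
pickup(B)
stack(B, F)
unstack(D, A)
putdown(D)

step 1 (unstack(F, E)): towers=[A/D; B; C; E] holding=F
step 2 (putdown(F)): towers=[A/D; B; C; E; F] holding=-
step 3 (pickup(B)): towers=[A/D; C; E; F] holding=B
step 4 (stack(B, F)): towers=[A/D; C; E; F/B] holding=-
step 5 (unstack(D, A)): towers=[A; C; E; F/B] holding=D
step 6 (putdown(D)): towers=[A; C; D; E; F/B] holding=-
goal check: towers=[A; C; D; E; F/B] holding=- — reached (length 6, optimal by BFS)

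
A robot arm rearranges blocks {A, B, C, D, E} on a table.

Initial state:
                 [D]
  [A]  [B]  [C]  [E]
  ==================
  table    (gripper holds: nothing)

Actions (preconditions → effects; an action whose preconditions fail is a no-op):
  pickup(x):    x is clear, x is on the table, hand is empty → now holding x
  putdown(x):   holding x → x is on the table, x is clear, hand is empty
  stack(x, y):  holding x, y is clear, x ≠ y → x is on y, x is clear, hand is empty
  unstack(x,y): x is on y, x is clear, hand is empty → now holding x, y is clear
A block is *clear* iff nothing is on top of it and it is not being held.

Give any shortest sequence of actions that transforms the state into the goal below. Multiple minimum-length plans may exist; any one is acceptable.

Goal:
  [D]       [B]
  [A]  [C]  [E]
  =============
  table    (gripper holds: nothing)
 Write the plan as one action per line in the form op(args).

step 1 (unstack(D, E)): towers=[A; B; C; E] holding=D
step 2 (stack(D, A)): towers=[A/D; B; C; E] holding=-
step 3 (pickup(B)): towers=[A/D; C; E] holding=B
step 4 (stack(B, E)): towers=[A/D; C; E/B] holding=-
goal check: towers=[A/D; C; E/B] holding=- — reached (length 4, optimal by BFS)

unstack(D, E)
stack(D, A)
pickup(B)
stack(B, E)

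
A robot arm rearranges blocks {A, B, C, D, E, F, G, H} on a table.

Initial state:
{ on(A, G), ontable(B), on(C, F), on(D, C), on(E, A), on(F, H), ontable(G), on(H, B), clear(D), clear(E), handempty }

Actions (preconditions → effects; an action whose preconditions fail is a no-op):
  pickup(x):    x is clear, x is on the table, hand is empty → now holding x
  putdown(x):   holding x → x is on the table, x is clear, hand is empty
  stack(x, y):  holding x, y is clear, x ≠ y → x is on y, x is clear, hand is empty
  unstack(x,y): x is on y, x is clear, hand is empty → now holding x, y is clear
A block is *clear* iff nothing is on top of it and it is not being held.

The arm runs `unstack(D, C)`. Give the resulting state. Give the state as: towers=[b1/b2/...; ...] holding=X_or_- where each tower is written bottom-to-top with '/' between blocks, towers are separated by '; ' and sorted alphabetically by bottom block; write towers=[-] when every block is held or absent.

towers=[B/H/F/C; G/A/E] holding=D

before: towers=[B/H/F/C/D; G/A/E] holding=-
pre[unstack(D, C)]: on(D,C) ✓, clear(D) ✓, handempty ✓
all met → apply unstack(D, C)
after:  towers=[B/H/F/C; G/A/E] holding=D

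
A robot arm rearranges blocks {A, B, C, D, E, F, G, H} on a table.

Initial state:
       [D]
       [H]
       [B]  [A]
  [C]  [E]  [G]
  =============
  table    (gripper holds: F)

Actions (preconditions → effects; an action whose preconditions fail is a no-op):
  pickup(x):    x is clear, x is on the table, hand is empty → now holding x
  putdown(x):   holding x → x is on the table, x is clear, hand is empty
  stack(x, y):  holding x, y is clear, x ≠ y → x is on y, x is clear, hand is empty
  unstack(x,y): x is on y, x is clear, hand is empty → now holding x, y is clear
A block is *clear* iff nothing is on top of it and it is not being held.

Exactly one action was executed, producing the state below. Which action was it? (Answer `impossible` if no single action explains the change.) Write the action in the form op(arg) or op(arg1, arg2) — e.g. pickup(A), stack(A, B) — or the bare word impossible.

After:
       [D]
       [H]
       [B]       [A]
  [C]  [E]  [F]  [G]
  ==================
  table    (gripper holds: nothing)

target: towers=[C; E/B/H/D; F; G/A] holding=-
        putdown(F) → towers=[C; E/B/H/D; F; G/A] holding=-  ← match
       stack(F, A) → towers=[C; E/B/H/D; G/A/F] holding=-
       stack(F, D) → towers=[C; E/B/H/D/F; G/A] holding=-
       stack(F, C) → towers=[C/F; E/B/H/D; G/A] holding=-

putdown(F)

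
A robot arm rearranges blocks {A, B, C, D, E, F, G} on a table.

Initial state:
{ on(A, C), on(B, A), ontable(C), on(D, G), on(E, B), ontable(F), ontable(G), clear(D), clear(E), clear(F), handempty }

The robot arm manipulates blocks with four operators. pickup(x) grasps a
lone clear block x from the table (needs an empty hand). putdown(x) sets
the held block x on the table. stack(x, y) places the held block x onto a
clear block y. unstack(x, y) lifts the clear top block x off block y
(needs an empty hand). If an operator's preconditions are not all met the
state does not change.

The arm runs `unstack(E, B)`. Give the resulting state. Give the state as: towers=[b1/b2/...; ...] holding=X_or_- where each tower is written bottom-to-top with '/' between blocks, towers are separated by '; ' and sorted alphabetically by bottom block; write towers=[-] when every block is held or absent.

towers=[C/A/B; F; G/D] holding=E

before: towers=[C/A/B/E; F; G/D] holding=-
pre[unstack(E, B)]: on(E,B) ✓, clear(E) ✓, handempty ✓
all met → apply unstack(E, B)
after:  towers=[C/A/B; F; G/D] holding=E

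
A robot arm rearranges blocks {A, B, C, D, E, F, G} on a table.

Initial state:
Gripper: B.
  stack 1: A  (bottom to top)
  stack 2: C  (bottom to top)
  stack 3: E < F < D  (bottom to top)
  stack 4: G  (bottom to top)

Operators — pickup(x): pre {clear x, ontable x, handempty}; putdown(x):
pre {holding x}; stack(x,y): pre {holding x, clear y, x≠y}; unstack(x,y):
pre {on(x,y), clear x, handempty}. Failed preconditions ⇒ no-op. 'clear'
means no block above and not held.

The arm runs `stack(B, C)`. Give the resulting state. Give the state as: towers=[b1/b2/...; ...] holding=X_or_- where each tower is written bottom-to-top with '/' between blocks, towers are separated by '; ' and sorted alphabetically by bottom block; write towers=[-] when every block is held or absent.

before: towers=[A; C; E/F/D; G] holding=B
pre[stack(B, C)]: holding(B) ok, clear(C) ok, B≠C ok
all met → apply stack(B, C)
after:  towers=[A; C/B; E/F/D; G] holding=-

towers=[A; C/B; E/F/D; G] holding=-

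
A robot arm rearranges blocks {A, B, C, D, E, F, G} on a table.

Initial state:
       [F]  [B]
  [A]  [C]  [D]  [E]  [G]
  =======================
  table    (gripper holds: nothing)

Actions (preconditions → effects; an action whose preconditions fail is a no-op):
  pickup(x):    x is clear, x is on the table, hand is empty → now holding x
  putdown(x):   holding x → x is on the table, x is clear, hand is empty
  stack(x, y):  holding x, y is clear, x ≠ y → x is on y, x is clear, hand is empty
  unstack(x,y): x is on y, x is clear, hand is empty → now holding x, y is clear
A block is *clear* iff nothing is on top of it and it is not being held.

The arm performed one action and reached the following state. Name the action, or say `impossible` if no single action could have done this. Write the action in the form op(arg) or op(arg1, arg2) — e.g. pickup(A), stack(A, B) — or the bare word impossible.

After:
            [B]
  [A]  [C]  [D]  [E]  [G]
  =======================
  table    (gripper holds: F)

unstack(F, C)

target: towers=[A; C; D/B; E; G] holding=F
     unstack(B, D) → towers=[A; C/F; D; E; G] holding=B
     unstack(F, C) → towers=[A; C; D/B; E; G] holding=F  ← match
         pickup(G) → towers=[A; C/F; D/B; E] holding=G
         pickup(A) → towers=[C/F; D/B; E; G] holding=A
         pickup(E) → towers=[A; C/F; D/B; G] holding=E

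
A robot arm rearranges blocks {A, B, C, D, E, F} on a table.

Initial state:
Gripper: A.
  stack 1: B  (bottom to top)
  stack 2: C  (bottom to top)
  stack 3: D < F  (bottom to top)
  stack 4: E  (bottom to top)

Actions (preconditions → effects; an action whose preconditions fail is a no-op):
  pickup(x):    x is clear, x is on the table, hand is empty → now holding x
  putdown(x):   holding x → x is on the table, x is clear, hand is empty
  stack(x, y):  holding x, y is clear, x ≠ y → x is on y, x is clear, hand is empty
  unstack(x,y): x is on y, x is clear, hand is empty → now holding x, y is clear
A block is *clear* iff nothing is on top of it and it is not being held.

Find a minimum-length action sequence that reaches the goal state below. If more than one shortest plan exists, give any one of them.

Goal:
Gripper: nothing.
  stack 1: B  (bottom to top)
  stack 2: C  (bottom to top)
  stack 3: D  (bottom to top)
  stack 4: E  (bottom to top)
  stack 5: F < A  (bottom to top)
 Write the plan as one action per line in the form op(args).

step 1 (putdown(A)): towers=[A; B; C; D/F; E] holding=-
step 2 (unstack(F, D)): towers=[A; B; C; D; E] holding=F
step 3 (putdown(F)): towers=[A; B; C; D; E; F] holding=-
step 4 (pickup(A)): towers=[B; C; D; E; F] holding=A
step 5 (stack(A, F)): towers=[B; C; D; E; F/A] holding=-
goal check: towers=[B; C; D; E; F/A] holding=- — reached (length 5, optimal by BFS)

putdown(A)
unstack(F, D)
putdown(F)
pickup(A)
stack(A, F)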